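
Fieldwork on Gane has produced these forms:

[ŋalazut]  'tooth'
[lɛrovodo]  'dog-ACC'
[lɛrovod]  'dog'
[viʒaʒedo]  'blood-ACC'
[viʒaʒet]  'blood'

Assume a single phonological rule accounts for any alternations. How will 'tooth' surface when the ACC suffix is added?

'blood' shows [d] ~ [t] at the end of the stem ([viʒaʒedo] vs [viʒaʒet]).
The stem 'dog' ([lɛrovodo], [lɛrovod]) shows [d] unchanged in both environments, so [d] cannot be basic with [t] derived in isolation.
Therefore /t/ is basic and [d] is derived by intervocalic voicing (voiceless stops become voiced between vowels).
The one attested form of 'tooth', [ŋalazut], shows underlying /ŋalazut/. Applying the same rule between vowels gives [ŋalazudo].

[ŋalazudo]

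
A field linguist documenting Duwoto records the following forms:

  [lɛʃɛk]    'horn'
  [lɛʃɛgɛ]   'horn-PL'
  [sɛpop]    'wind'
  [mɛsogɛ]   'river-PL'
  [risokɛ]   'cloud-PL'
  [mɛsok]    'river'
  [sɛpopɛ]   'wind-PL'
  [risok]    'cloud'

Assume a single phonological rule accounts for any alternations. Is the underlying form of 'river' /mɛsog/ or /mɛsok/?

/mɛsog/

The stem for 'river' ends in [k] in [mɛsok] but [g] in [mɛsogɛ].
The stem 'cloud' ([risok], [risokɛ]) shows [k] unchanged in both environments, so [k] cannot be basic with [g] derived before the PL suffix.
The alternation reflects word-final obstruent devoicing: voiced obstruents become voiceless word-finally. /g/ is underlying.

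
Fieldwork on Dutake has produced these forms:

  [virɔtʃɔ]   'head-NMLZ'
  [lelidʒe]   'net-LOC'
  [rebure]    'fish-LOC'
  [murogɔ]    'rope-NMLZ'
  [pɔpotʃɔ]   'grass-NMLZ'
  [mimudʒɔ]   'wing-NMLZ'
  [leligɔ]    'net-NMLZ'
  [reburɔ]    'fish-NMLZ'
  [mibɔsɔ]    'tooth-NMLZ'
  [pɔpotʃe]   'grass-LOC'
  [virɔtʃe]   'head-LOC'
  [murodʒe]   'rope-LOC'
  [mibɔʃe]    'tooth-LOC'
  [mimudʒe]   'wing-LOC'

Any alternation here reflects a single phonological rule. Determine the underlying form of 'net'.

/lelig/

The stem for 'net' ends in [dʒ] in [lelidʒe] but [g] in [leligɔ].
The stem 'wing' ([mimudʒe], [mimudʒɔ]) shows [dʒ] unchanged in both environments, so [dʒ] cannot be basic with [g] derived before the NMLZ suffix.
The underlying segment must be /g/; /g/ and /s/ become palato-alveolar [dʒ] and [ʃ] before a front vowel, yielding [dʒ] there.
Hence 'net' is /lelig/ underlyingly.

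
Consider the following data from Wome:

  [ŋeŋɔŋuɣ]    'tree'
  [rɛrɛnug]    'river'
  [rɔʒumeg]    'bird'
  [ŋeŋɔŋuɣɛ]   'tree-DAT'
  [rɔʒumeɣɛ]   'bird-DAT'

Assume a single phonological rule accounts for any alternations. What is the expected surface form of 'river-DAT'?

[rɛrɛnuɣɛ]

The root 'bird' surfaces as [rɔʒumeg] and [rɔʒumeɣɛ], with a stem-final [g] ~ [ɣ] alternation.
Compare 'tree', with invariant [ɣ] in [ŋeŋɔŋuɣ] and [ŋeŋɔŋuɣɛ]: an analysis with underlying /ɣ/ and a rule producing [g] in isolation would wrongly predict alternation here too.
The alternation reflects intervocalic spirantization: voiced stops become fricatives between vowels. /g/ is underlying.
The one attested form of 'river', [rɛrɛnug], shows underlying /rɛrɛnug/. Applying the same rule between vowels gives [rɛrɛnuɣɛ].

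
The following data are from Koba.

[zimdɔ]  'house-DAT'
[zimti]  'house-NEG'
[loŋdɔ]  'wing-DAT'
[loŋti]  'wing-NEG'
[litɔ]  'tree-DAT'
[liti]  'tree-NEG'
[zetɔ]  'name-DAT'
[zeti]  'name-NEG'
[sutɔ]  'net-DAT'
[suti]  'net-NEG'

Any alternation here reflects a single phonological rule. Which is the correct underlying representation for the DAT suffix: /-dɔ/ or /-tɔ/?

The DAT suffix surfaces as [-dɔ] and [-tɔ], depending on the final segment of the stem.
By contrast the NEG suffix keeps its initial [t] throughout — that segment must be underlying.
So the underlying form is /-dɔ/, and voiced stops become voiceless after a vowel.

/-dɔ/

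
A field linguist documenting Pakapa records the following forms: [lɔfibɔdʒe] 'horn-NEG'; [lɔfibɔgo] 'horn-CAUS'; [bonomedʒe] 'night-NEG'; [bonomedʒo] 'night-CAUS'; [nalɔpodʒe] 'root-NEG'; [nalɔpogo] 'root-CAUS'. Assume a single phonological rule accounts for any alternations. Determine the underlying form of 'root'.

The root 'root' surfaces as [nalɔpodʒe] and [nalɔpogo], with a stem-final [dʒ] ~ [g] alternation.
The stem 'night' ([bonomedʒe], [bonomedʒo]) shows [dʒ] unchanged in both environments, so [dʒ] cannot be basic with [g] derived before the CAUS suffix.
The alternation reflects palatalization before a front vowel: /g/ becomes palato-alveolar [dʒ] before a front vowel. /g/ is underlying.
The underlying form of 'root' is therefore /nalɔpog/.

/nalɔpog/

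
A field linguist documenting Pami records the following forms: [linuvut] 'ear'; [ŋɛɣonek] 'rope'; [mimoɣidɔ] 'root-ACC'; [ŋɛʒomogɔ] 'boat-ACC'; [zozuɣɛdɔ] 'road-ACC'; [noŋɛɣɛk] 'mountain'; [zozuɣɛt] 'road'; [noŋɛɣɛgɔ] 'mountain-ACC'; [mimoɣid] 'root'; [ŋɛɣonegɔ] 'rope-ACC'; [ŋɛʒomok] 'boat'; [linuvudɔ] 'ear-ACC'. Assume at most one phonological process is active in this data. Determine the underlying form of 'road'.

'road' shows [d] ~ [t] at the end of the stem ([zozuɣɛdɔ] vs [zozuɣɛt]).
If /d/ were underlying and a rule turned it into [t] in isolation, 'root' would also alternate; but it has [d] in both [mimoɣidɔ] and [mimoɣid].
So /t/ is underlying, and a rule of intervocalic voicing — voiceless stops become voiced between vowels — gives [d].

/zozuɣɛt/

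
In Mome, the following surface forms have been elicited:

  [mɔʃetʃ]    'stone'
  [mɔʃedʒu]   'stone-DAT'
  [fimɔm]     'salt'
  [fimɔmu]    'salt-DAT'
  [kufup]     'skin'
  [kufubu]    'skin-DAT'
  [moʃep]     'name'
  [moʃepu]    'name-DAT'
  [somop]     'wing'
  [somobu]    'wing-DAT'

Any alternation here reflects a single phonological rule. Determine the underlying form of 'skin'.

The root 'skin' surfaces as [kufup] and [kufubu], with a stem-final [p] ~ [b] alternation.
If /p/ were underlying and a rule turned it into [b] before the DAT suffix, 'name' would also alternate; but it has [p] in both [moʃep] and [moʃepu].
The alternation reflects word-final obstruent devoicing: voiced obstruents become voiceless word-finally. /b/ is underlying.
Hence 'skin' is /kufub/ underlyingly.

/kufub/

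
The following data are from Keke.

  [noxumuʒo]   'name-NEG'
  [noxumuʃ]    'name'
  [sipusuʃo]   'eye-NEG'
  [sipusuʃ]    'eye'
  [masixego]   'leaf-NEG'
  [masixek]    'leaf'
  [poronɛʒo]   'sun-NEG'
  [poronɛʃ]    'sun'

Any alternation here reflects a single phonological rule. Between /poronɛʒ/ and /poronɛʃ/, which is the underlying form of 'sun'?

In [poronɛʒo] and [poronɛʃ] the final segment of 'sun' alternates: [ʒ] ~ [ʃ].
The stem 'eye' ([sipusuʃo], [sipusuʃ]) shows [ʃ] unchanged in both environments, so [ʃ] cannot be basic with [ʒ] derived before the NEG suffix.
The underlying segment must be /ʒ/; voiced obstruents become voiceless word-finally, yielding [ʃ] there.

/poronɛʒ/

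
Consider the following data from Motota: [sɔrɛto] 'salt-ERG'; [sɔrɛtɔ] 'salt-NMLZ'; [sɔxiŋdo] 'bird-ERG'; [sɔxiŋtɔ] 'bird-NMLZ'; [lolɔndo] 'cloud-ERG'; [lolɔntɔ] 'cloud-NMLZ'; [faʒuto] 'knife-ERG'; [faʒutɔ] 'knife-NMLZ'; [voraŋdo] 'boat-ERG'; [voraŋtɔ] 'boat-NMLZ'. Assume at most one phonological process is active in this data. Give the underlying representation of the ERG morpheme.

/-do/

The ERG suffix surfaces as [-do] and [-to], depending on the final segment of the stem.
By contrast the NMLZ suffix keeps its initial [t] throughout — that segment must be underlying.
The ERG suffix is therefore /-do/ underlyingly, with post-vocalic devoicing: voiced stops become voiceless after a vowel.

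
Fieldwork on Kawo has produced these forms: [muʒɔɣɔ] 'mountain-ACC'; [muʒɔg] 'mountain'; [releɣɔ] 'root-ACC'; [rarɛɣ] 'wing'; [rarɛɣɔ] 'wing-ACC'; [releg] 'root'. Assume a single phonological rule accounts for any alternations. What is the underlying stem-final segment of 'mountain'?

/g/

The root 'mountain' surfaces as [muʒɔɣɔ] and [muʒɔg], with a stem-final [ɣ] ~ [g] alternation.
But 'wing' keeps [ɣ] in both environments ([rarɛɣɔ], [rarɛɣ]), so there is no rule changing /ɣ/ to [g] in isolation.
The underlying segment must be /g/; voiced stops become fricatives between vowels, yielding [ɣ] there.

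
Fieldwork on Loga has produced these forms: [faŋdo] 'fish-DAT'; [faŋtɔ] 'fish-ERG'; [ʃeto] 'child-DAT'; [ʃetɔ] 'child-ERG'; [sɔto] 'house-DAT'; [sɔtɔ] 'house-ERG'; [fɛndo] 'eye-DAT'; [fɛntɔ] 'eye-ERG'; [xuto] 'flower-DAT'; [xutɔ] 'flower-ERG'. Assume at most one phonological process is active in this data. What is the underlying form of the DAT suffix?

The DAT suffix surfaces as [-do] and [-to], depending on the final segment of the stem.
The ERG suffix, which begins with [t], is invariant after every stem; so [t] is not altered by any rule here.
So the underlying form is /-do/, and voiced stops become voiceless after a vowel.

/-do/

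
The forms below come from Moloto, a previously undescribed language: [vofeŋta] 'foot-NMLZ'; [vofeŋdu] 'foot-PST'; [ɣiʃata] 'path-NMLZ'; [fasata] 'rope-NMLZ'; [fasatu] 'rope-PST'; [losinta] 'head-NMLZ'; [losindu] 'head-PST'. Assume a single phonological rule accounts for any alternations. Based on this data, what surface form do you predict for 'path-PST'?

[ɣiʃatu]

The PST suffix surfaces as [-du] and [-tu], depending on the final segment of the stem.
The NMLZ suffix, which begins with [t], is invariant after every stem; so [t] is not altered by any rule here.
So the underlying form is /-du/, and voiced stops become voiceless after a vowel.
After 'path', which ends in a vowel, the suffix surfaces as [-tu], giving [ɣiʃatu].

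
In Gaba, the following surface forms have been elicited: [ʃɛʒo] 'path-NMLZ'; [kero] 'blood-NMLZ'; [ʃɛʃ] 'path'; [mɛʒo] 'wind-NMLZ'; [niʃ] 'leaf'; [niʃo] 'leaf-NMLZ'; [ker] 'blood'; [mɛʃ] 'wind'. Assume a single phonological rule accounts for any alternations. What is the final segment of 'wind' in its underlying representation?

/ʒ/

In [mɛʒo] and [mɛʃ] the final segment of 'wind' alternates: [ʒ] ~ [ʃ].
The stem 'leaf' ([niʃo], [niʃ]) shows [ʃ] unchanged in both environments, so [ʃ] cannot be basic with [ʒ] derived before the NMLZ suffix.
The underlying segment must be /ʒ/; voiced obstruents become voiceless word-finally, yielding [ʃ] there.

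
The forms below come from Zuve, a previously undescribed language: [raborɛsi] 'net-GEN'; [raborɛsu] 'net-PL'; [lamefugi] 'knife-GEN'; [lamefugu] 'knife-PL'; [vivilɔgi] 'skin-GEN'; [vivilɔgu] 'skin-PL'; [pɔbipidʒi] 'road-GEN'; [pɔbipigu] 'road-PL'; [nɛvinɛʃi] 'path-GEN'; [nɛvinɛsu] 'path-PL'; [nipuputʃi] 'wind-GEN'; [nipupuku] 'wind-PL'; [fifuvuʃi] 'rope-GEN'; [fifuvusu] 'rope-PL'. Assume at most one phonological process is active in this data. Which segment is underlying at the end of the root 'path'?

The root 'path' surfaces as [nɛvinɛʃi] and [nɛvinɛsu], with a stem-final [ʃ] ~ [s] alternation.
If /s/ were underlying and a rule turned it into [ʃ] before the GEN suffix, 'net' would also alternate; but it has [s] in both [raborɛsi] and [raborɛsu].
Therefore /ʃ/ is basic and [s] is derived by depalatalization (palato-alveolar /tʃ/, /dʒ/ and /ʃ/ become [k], [g] and [s] when no front vowel follows).

/ʃ/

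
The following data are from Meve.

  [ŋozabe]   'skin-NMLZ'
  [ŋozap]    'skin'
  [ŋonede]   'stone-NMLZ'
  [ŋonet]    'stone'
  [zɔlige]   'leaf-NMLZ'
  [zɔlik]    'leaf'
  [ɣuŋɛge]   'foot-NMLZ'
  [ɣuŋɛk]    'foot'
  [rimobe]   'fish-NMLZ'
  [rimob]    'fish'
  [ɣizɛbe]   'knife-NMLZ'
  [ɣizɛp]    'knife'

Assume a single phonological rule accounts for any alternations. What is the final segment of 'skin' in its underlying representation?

/p/

The stem for 'skin' ends in [b] in [ŋozabe] but [p] in [ŋozap].
But 'fish' keeps [b] in both environments ([rimobe], [rimob]), so there is no rule changing /b/ to [p] in isolation.
So /p/ is underlying, and a rule of intervocalic voicing — voiceless stops become voiced between vowels — gives [b].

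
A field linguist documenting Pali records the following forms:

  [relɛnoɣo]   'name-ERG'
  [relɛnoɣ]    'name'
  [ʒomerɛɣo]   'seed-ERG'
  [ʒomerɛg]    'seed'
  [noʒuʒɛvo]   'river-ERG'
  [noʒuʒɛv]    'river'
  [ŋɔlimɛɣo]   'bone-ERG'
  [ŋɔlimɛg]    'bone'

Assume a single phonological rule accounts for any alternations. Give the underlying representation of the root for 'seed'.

/ʒomerɛg/

In [ʒomerɛɣo] and [ʒomerɛg] the final segment of 'seed' alternates: [ɣ] ~ [g].
If /ɣ/ were underlying and a rule turned it into [g] in isolation, 'name' would also alternate; but it has [ɣ] in both [relɛnoɣo] and [relɛnoɣ].
The underlying segment must be /g/; voiced stops become fricatives between vowels, yielding [ɣ] there.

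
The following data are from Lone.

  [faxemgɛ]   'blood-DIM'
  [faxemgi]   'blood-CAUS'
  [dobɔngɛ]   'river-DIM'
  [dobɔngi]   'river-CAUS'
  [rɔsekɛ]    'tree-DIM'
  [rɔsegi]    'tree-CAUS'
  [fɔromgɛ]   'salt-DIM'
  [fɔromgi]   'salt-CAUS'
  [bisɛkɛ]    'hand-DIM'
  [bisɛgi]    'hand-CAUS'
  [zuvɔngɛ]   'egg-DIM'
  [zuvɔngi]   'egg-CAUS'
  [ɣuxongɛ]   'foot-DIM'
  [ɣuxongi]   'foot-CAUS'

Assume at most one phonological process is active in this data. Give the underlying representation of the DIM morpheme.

The DIM morpheme has two allomorphs, [-gɛ] and [-kɛ].
By contrast the CAUS suffix keeps its initial [g] throughout — that segment must be underlying.
So the underlying form is /-kɛ/, and voiceless stops become voiced after a nasal.

/-kɛ/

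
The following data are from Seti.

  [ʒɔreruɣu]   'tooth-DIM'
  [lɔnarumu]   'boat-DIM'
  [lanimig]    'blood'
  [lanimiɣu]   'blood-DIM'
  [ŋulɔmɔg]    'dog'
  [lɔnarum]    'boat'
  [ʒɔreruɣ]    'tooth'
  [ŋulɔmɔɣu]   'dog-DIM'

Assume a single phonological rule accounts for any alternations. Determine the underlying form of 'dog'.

/ŋulɔmɔg/

In [ŋulɔmɔg] and [ŋulɔmɔɣu] the final segment of 'dog' alternates: [g] ~ [ɣ].
Compare 'tooth', with invariant [ɣ] in [ʒɔreruɣ] and [ʒɔreruɣu]: an analysis with underlying /ɣ/ and a rule producing [g] in isolation would wrongly predict alternation here too.
The alternation reflects intervocalic spirantization: voiced stops become fricatives between vowels. /g/ is underlying.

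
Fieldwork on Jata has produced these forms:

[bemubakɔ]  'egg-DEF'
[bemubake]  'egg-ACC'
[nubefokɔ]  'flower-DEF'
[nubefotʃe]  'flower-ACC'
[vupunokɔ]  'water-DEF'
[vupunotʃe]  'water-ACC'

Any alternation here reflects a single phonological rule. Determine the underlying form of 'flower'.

/nubefotʃ/

The stem for 'flower' ends in [k] in [nubefokɔ] but [tʃ] in [nubefotʃe].
The stem 'egg' ([bemubakɔ], [bemubake]) shows [k] unchanged in both environments, so [k] cannot be basic with [tʃ] derived before the ACC suffix.
The alternation reflects depalatalization: palato-alveolar /tʃ/ becomes [k] when no front vowel follows. /tʃ/ is underlying.
The underlying form of 'flower' is therefore /nubefotʃ/.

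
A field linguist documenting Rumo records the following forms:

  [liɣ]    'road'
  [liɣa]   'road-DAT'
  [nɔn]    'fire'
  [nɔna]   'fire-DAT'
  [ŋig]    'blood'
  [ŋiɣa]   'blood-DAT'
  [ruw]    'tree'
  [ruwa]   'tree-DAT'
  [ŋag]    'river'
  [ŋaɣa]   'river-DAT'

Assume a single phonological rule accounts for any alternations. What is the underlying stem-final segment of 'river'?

/g/

'river' shows [g] ~ [ɣ] at the end of the stem ([ŋag] vs [ŋaɣa]).
If /ɣ/ were underlying and a rule turned it into [g] in isolation, 'road' would also alternate; but it has [ɣ] in both [liɣ] and [liɣa].
Therefore /g/ is basic and [ɣ] is derived by intervocalic spirantization (voiced stops become fricatives between vowels).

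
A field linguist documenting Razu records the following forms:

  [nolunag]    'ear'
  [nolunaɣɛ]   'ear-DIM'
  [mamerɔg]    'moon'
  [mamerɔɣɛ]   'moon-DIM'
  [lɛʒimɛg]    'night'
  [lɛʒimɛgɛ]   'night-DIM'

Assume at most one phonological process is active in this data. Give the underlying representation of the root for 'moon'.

/mamerɔɣ/

The stem for 'moon' ends in [g] in [mamerɔg] but [ɣ] in [mamerɔɣɛ].
But 'night' keeps [g] in both environments ([lɛʒimɛg], [lɛʒimɛgɛ]), so there is no rule changing /g/ to [ɣ] before the DIM suffix.
So /ɣ/ is underlying, and a rule of word-final hardening — voiced fricatives become stops word-finally — gives [g].
So 'moon' = /mamerɔɣ/.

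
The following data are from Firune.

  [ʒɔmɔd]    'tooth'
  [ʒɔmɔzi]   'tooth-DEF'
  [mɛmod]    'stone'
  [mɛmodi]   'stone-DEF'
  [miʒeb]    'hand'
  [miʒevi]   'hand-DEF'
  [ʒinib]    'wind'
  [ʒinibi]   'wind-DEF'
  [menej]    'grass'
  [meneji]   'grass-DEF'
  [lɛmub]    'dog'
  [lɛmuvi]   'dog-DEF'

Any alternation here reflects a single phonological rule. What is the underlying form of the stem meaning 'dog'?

/lɛmuv/

The root 'dog' surfaces as [lɛmub] and [lɛmuvi], with a stem-final [b] ~ [v] alternation.
The stem 'wind' ([ʒinib], [ʒinibi]) shows [b] unchanged in both environments, so [b] cannot be basic with [v] derived before the DEF suffix.
So /v/ is underlying, and a rule of word-final hardening — voiced fricatives become stops word-finally — gives [b].
The underlying form of 'dog' is therefore /lɛmuv/.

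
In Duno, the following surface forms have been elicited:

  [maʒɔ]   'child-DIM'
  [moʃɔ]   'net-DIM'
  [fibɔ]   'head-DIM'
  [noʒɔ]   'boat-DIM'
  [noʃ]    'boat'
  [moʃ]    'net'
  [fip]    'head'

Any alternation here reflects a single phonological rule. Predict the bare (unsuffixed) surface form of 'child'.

[maʃ]

'boat' shows [ʒ] ~ [ʃ] at the end of the stem ([noʒɔ] vs [noʃ]).
Compare 'net', with invariant [ʃ] in [moʃɔ] and [moʃ]: an analysis with underlying /ʃ/ and a rule producing [ʒ] before the DIM suffix would wrongly predict alternation here too.
The alternation reflects word-final obstruent devoicing: voiced obstruents become voiceless word-finally. /ʒ/ is underlying.
The one attested form of 'child', [maʒɔ], shows underlying /maʒ/. Applying the same rule word-finally gives [maʃ].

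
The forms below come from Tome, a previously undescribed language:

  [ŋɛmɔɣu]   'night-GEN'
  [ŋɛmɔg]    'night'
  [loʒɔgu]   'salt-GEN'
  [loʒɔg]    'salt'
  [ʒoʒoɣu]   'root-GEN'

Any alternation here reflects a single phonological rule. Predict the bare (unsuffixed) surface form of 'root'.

'night' shows [ɣ] ~ [g] at the end of the stem ([ŋɛmɔɣu] vs [ŋɛmɔg]).
If /g/ were underlying and a rule turned it into [ɣ] before the GEN suffix, 'salt' would also alternate; but it has [g] in both [loʒɔgu] and [loʒɔg].
So /ɣ/ is underlying, and a rule of word-final hardening — voiced fricatives become stops word-finally — gives [g].
The one attested form of 'root', [ʒoʒoɣu], shows underlying /ʒoʒoɣ/. Applying the same rule word-finally gives [ʒoʒog].

[ʒoʒog]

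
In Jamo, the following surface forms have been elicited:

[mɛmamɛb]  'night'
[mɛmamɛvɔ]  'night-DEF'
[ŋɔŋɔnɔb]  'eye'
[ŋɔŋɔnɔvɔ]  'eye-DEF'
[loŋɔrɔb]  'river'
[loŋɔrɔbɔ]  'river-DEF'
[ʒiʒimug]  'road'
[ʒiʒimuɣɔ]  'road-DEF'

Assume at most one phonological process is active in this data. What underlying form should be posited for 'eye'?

/ŋɔŋɔnɔv/

'eye' shows [b] ~ [v] at the end of the stem ([ŋɔŋɔnɔb] vs [ŋɔŋɔnɔvɔ]).
But 'river' keeps [b] in both environments ([loŋɔrɔb], [loŋɔrɔbɔ]), so there is no rule changing /b/ to [v] before the DEF suffix.
So /v/ is underlying, and a rule of word-final hardening — voiced fricatives become stops word-finally — gives [b].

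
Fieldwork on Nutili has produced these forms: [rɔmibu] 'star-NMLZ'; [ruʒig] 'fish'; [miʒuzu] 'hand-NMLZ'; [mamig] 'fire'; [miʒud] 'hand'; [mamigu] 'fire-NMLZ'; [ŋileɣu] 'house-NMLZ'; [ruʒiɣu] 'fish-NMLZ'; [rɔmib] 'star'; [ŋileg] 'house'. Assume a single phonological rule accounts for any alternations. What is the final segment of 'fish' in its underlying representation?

/ɣ/

The root 'fish' surfaces as [ruʒiɣu] and [ruʒig], with a stem-final [ɣ] ~ [g] alternation.
Compare 'fire', with invariant [g] in [mamigu] and [mamig]: an analysis with underlying /g/ and a rule producing [ɣ] before the NMLZ suffix would wrongly predict alternation here too.
The alternation reflects word-final hardening: voiced fricatives become stops word-finally. /ɣ/ is underlying.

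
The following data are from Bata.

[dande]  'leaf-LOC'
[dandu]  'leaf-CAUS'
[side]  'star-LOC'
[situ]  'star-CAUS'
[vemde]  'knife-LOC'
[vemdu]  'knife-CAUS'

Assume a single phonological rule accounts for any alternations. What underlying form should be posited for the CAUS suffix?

The CAUS suffix surfaces as [-du] and [-tu], depending on the final segment of the stem.
By contrast the LOC suffix keeps its initial [d] throughout — that segment must be underlying.
The CAUS suffix is therefore /-tu/ underlyingly, with post-nasal voicing: voiceless stops become voiced after a nasal.

/-tu/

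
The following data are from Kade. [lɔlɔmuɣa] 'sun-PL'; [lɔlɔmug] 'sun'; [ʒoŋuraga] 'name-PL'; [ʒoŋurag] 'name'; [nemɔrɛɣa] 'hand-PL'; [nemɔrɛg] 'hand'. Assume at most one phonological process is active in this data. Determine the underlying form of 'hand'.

/nemɔrɛɣ/

In [nemɔrɛɣa] and [nemɔrɛg] the final segment of 'hand' alternates: [ɣ] ~ [g].
Compare 'name', with invariant [g] in [ʒoŋuraga] and [ʒoŋurag]: an analysis with underlying /g/ and a rule producing [ɣ] before the PL suffix would wrongly predict alternation here too.
So /ɣ/ is underlying, and a rule of word-final hardening — voiced fricatives become stops word-finally — gives [g].
Hence 'hand' is /nemɔrɛɣ/ underlyingly.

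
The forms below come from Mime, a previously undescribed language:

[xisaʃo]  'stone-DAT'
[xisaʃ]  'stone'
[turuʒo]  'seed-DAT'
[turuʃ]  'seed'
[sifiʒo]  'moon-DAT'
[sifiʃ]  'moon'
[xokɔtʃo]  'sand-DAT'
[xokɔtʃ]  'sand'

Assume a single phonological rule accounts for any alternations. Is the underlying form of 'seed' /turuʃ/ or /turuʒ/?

/turuʒ/

The root 'seed' surfaces as [turuʒo] and [turuʃ], with a stem-final [ʒ] ~ [ʃ] alternation.
Compare 'stone', with invariant [ʃ] in [xisaʃo] and [xisaʃ]: an analysis with underlying /ʃ/ and a rule producing [ʒ] before the DAT suffix would wrongly predict alternation here too.
The underlying segment must be /ʒ/; voiced obstruents become voiceless word-finally, yielding [ʃ] there.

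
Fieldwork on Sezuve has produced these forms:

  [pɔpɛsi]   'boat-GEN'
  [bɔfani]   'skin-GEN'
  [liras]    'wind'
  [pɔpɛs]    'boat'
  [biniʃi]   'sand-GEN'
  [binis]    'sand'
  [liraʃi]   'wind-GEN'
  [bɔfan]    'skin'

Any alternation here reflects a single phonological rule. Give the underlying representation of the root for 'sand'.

'sand' shows [s] ~ [ʃ] at the end of the stem ([binis] vs [biniʃi]).
Compare 'boat', with invariant [s] in [pɔpɛs] and [pɔpɛsi]: an analysis with underlying /s/ and a rule producing [ʃ] before the GEN suffix would wrongly predict alternation here too.
Therefore /ʃ/ is basic and [s] is derived by depalatalization (palato-alveolar /ʃ/ becomes [s] when no front vowel follows).

/biniʃ/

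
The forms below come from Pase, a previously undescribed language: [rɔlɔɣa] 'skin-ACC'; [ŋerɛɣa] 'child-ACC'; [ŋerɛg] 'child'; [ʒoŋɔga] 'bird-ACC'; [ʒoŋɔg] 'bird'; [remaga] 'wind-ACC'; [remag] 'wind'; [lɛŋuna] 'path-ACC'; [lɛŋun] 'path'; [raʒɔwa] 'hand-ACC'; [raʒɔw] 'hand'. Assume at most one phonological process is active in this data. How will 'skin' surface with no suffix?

[rɔlɔg]

In [ŋerɛɣa] and [ŋerɛg] the final segment of 'child' alternates: [ɣ] ~ [g].
But 'bird' keeps [g] in both environments ([ʒoŋɔga], [ʒoŋɔg]), so there is no rule changing /g/ to [ɣ] before the ACC suffix.
So /ɣ/ is underlying, and a rule of word-final hardening — voiced fricatives become stops word-finally — gives [g].
The one attested form of 'skin', [rɔlɔɣa], shows underlying /rɔlɔɣ/. Applying the same rule word-finally gives [rɔlɔg].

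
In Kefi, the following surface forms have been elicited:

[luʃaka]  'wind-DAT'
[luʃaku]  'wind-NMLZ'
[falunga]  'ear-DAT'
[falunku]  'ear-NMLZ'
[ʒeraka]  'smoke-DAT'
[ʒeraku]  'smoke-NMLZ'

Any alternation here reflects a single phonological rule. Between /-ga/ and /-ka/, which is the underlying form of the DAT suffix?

/-ga/

The DAT suffix surfaces as [-ga] and [-ka], depending on the final segment of the stem.
The NMLZ suffix, which begins with [k], is invariant after every stem; so [k] is not altered by any rule here.
The DAT suffix is therefore /-ga/ underlyingly, with post-vocalic devoicing: voiced stops become voiceless after a vowel.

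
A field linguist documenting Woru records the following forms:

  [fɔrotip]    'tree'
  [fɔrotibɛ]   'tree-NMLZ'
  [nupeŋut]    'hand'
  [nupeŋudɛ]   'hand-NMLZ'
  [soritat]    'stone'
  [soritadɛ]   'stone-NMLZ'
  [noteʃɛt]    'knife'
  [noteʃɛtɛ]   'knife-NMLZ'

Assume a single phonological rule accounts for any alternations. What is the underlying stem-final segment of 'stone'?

/d/

The root 'stone' surfaces as [soritat] and [soritadɛ], with a stem-final [t] ~ [d] alternation.
But 'knife' keeps [t] in both environments ([noteʃɛt], [noteʃɛtɛ]), so there is no rule changing /t/ to [d] before the NMLZ suffix.
So /d/ is underlying, and a rule of word-final obstruent devoicing — voiced obstruents become voiceless word-finally — gives [t].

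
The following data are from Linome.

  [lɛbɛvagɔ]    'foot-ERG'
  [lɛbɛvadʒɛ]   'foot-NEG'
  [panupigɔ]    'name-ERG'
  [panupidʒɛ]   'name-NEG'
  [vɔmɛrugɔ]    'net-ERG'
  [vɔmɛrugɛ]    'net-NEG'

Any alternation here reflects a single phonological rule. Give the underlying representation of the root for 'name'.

The stem for 'name' ends in [g] in [panupigɔ] but [dʒ] in [panupidʒɛ].
The stem 'net' ([vɔmɛrugɔ], [vɔmɛrugɛ]) shows [g] unchanged in both environments, so [g] cannot be basic with [dʒ] derived before the NEG suffix.
The alternation reflects depalatalization: palato-alveolar /dʒ/ becomes [g] when no front vowel follows. /dʒ/ is underlying.

/panupidʒ/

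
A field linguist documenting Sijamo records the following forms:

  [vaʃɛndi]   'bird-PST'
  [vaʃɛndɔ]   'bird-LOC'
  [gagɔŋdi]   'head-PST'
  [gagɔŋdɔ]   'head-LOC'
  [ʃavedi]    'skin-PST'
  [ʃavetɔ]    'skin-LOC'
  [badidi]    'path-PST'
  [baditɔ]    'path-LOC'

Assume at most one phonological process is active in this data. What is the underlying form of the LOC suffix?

The LOC suffix surfaces as [-dɔ] and [-tɔ], depending on the final segment of the stem.
The PST suffix, which begins with [d], is invariant after every stem; so [d] is not altered by any rule here.
The LOC suffix is therefore /-tɔ/ underlyingly, with post-nasal voicing: voiceless stops become voiced after a nasal.

/-tɔ/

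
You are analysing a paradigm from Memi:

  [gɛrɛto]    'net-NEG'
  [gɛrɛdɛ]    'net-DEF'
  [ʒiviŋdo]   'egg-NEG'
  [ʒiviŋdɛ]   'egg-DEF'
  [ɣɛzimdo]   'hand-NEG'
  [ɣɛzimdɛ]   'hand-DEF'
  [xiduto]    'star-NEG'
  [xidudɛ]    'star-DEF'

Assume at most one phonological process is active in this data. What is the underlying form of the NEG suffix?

The NEG suffix surfaces as [-do] and [-to], depending on the final segment of the stem.
By contrast the DEF suffix keeps its initial [d] throughout — that segment must be underlying.
The NEG suffix is therefore /-to/ underlyingly, with post-nasal voicing: voiceless stops become voiced after a nasal.

/-to/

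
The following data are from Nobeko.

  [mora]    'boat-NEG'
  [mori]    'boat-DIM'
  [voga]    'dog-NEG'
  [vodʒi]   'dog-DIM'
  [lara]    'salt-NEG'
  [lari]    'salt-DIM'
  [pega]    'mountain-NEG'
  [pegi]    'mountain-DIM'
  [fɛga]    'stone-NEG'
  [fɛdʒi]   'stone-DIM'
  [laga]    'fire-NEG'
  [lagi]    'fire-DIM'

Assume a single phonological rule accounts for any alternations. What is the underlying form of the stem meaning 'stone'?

/fɛdʒ/

The stem for 'stone' ends in [g] in [fɛga] but [dʒ] in [fɛdʒi].
But 'fire' keeps [g] in both environments ([laga], [lagi]), so there is no rule changing /g/ to [dʒ] before the DIM suffix.
So /dʒ/ is underlying, and a rule of depalatalization — palato-alveolar /dʒ/ becomes [g] when no front vowel follows — gives [g].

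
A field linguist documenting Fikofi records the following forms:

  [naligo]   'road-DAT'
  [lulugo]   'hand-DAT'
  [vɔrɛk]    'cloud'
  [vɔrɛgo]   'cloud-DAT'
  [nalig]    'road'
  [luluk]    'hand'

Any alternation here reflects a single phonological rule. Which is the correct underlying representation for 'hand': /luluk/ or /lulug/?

/luluk/

In [luluk] and [lulugo] the final segment of 'hand' alternates: [k] ~ [g].
The stem 'road' ([nalig], [naligo]) shows [g] unchanged in both environments, so [g] cannot be basic with [k] derived in isolation.
So /k/ is underlying, and a rule of intervocalic voicing — voiceless stops become voiced between vowels — gives [g].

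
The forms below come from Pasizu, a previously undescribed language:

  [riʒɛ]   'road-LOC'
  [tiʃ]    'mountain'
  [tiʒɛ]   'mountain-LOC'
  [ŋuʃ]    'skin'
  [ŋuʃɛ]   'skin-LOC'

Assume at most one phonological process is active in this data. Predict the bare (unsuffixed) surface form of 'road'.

'mountain' shows [ʃ] ~ [ʒ] at the end of the stem ([tiʃ] vs [tiʒɛ]).
The stem 'skin' ([ŋuʃ], [ŋuʃɛ]) shows [ʃ] unchanged in both environments, so [ʃ] cannot be basic with [ʒ] derived before the LOC suffix.
The underlying segment must be /ʒ/; voiced obstruents become voiceless word-finally, yielding [ʃ] there.
From [riʒɛ] the stem 'road' is /riʒ/; word-finally this yields [riʃ].

[riʃ]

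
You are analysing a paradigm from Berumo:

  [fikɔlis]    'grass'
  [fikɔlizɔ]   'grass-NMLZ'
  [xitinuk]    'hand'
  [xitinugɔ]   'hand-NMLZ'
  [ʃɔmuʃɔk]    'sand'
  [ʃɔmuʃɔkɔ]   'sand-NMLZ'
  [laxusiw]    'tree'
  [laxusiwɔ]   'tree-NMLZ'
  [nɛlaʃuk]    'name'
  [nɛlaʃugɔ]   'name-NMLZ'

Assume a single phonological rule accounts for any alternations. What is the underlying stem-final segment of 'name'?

The stem for 'name' ends in [k] in [nɛlaʃuk] but [g] in [nɛlaʃugɔ].
If /k/ were underlying and a rule turned it into [g] before the NMLZ suffix, 'sand' would also alternate; but it has [k] in both [ʃɔmuʃɔk] and [ʃɔmuʃɔkɔ].
Therefore /g/ is basic and [k] is derived by word-final obstruent devoicing (voiced obstruents become voiceless word-finally).

/g/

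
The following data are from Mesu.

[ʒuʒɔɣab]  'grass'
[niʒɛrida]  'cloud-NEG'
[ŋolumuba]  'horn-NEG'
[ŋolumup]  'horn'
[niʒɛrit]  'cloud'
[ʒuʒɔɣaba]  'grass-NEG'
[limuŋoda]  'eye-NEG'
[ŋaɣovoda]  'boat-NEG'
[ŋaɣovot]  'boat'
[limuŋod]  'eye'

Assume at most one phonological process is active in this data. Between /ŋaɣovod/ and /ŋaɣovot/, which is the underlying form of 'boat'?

/ŋaɣovot/

The root 'boat' surfaces as [ŋaɣovot] and [ŋaɣovoda], with a stem-final [t] ~ [d] alternation.
But 'eye' keeps [d] in both environments ([limuŋod], [limuŋoda]), so there is no rule changing /d/ to [t] in isolation.
So /t/ is underlying, and a rule of intervocalic voicing — voiceless stops become voiced between vowels — gives [d].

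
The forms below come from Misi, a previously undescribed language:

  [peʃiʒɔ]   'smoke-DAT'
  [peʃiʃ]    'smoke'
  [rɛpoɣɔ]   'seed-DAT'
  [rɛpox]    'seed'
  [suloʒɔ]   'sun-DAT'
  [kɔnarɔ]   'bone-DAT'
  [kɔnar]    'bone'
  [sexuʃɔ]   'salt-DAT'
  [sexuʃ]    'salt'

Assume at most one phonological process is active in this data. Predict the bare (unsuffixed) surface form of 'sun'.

[suloʃ]

The stem for 'smoke' ends in [ʒ] in [peʃiʒɔ] but [ʃ] in [peʃiʃ].
Compare 'salt', with invariant [ʃ] in [sexuʃɔ] and [sexuʃ]: an analysis with underlying /ʃ/ and a rule producing [ʒ] before the DAT suffix would wrongly predict alternation here too.
The underlying segment must be /ʒ/; voiced obstruents become voiceless word-finally, yielding [ʃ] there.
From [suloʒɔ] the stem 'sun' is /suloʒ/; word-finally this yields [suloʃ].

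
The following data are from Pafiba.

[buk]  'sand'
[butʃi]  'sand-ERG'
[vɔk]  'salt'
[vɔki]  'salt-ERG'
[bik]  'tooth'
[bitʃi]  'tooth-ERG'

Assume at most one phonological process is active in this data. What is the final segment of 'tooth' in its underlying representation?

/tʃ/

'tooth' shows [k] ~ [tʃ] at the end of the stem ([bik] vs [bitʃi]).
If /k/ were underlying and a rule turned it into [tʃ] before the ERG suffix, 'salt' would also alternate; but it has [k] in both [vɔk] and [vɔki].
Therefore /tʃ/ is basic and [k] is derived by depalatalization (palato-alveolar /tʃ/ becomes [k] when no front vowel follows).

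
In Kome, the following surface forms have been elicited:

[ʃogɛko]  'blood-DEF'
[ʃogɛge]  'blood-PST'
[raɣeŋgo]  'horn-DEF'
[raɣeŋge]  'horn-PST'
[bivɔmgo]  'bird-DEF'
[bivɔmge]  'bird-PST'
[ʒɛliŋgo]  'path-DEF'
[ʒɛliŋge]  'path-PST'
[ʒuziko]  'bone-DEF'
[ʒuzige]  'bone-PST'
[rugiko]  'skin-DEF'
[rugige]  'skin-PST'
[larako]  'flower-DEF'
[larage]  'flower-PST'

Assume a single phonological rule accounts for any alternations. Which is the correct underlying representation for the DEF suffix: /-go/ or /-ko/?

/-ko/

The DEF morpheme has two allomorphs, [-go] and [-ko].
The PST suffix, which begins with [g], is invariant after every stem; so [g] is not altered by any rule here.
So the underlying form is /-ko/, and voiceless stops become voiced after a nasal.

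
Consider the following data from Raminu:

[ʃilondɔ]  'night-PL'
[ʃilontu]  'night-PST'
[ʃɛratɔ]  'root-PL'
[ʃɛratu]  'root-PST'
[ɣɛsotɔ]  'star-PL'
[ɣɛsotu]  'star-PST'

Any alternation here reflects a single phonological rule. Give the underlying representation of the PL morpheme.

The PL morpheme has two allomorphs, [-dɔ] and [-tɔ].
By contrast the PST suffix keeps its initial [t] throughout — that segment must be underlying.
So the underlying form is /-dɔ/, and voiced stops become voiceless after a vowel.

/-dɔ/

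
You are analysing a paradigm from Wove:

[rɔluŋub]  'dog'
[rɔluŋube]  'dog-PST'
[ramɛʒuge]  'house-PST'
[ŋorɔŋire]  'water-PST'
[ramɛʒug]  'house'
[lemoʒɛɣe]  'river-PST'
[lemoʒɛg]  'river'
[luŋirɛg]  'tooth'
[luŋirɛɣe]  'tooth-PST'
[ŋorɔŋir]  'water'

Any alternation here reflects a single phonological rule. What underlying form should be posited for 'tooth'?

'tooth' shows [ɣ] ~ [g] at the end of the stem ([luŋirɛɣe] vs [luŋirɛg]).
The stem 'house' ([ramɛʒuge], [ramɛʒug]) shows [g] unchanged in both environments, so [g] cannot be basic with [ɣ] derived before the PST suffix.
The alternation reflects word-final hardening: voiced fricatives become stops word-finally. /ɣ/ is underlying.
So 'tooth' = /luŋirɛɣ/.

/luŋirɛɣ/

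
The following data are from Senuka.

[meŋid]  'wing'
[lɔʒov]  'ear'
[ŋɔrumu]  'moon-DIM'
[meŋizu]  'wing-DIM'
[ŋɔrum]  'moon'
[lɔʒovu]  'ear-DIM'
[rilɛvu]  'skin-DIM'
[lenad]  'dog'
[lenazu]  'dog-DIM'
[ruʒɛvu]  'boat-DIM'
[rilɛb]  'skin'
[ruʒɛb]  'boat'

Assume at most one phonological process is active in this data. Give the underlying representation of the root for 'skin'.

'skin' shows [b] ~ [v] at the end of the stem ([rilɛb] vs [rilɛvu]).
But 'ear' keeps [v] in both environments ([lɔʒov], [lɔʒovu]), so there is no rule changing /v/ to [b] in isolation.
Therefore /b/ is basic and [v] is derived by intervocalic spirantization (voiced stops become fricatives between vowels).
The underlying form of 'skin' is therefore /rilɛb/.

/rilɛb/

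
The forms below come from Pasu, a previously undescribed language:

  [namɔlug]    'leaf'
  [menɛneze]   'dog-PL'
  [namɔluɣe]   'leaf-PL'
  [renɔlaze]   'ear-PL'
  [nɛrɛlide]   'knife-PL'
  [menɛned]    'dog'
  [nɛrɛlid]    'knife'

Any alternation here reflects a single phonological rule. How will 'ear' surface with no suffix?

In [menɛneze] and [menɛned] the final segment of 'dog' alternates: [z] ~ [d].
The stem 'knife' ([nɛrɛlide], [nɛrɛlid]) shows [d] unchanged in both environments, so [d] cannot be basic with [z] derived before the PL suffix.
Therefore /z/ is basic and [d] is derived by word-final hardening (voiced fricatives become stops word-finally).
From [renɔlaze] the stem 'ear' is /renɔlaz/; word-finally this yields [renɔlad].

[renɔlad]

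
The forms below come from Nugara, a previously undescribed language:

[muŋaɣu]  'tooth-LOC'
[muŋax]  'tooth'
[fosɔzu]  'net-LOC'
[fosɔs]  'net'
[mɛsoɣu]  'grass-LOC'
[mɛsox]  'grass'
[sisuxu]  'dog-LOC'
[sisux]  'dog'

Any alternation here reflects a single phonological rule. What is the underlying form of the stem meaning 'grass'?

The root 'grass' surfaces as [mɛsoɣu] and [mɛsox], with a stem-final [ɣ] ~ [x] alternation.
The stem 'dog' ([sisuxu], [sisux]) shows [x] unchanged in both environments, so [x] cannot be basic with [ɣ] derived before the LOC suffix.
So /ɣ/ is underlying, and a rule of word-final obstruent devoicing — voiced obstruents become voiceless word-finally — gives [x].

/mɛsoɣ/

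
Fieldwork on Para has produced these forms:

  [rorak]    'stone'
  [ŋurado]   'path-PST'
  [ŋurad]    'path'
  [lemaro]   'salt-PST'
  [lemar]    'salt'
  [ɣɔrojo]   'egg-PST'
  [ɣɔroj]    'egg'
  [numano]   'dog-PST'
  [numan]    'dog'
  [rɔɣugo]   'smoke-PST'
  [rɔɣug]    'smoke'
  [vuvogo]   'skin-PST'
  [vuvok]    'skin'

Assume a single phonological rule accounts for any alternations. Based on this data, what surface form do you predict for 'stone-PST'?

[rorago]

In [vuvogo] and [vuvok] the final segment of 'skin' alternates: [g] ~ [k].
If /g/ were underlying and a rule turned it into [k] in isolation, 'smoke' would also alternate; but it has [g] in both [rɔɣugo] and [rɔɣug].
Therefore /k/ is basic and [g] is derived by intervocalic voicing (voiceless stops become voiced between vowels).
The one attested form of 'stone', [rorak], shows underlying /rorak/. Applying the same rule between vowels gives [rorago].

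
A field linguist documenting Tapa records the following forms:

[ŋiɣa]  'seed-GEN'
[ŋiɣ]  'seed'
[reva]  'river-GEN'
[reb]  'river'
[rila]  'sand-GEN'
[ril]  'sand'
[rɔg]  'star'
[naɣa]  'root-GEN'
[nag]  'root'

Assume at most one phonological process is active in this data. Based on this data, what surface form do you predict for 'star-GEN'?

The stem for 'root' ends in [ɣ] in [naɣa] but [g] in [nag].
Compare 'seed', with invariant [ɣ] in [ŋiɣa] and [ŋiɣ]: an analysis with underlying /ɣ/ and a rule producing [g] in isolation would wrongly predict alternation here too.
Therefore /g/ is basic and [ɣ] is derived by intervocalic spirantization (voiced stops become fricatives between vowels).
The one attested form of 'star', [rɔg], shows underlying /rɔg/. Applying the same rule between vowels gives [rɔɣa].

[rɔɣa]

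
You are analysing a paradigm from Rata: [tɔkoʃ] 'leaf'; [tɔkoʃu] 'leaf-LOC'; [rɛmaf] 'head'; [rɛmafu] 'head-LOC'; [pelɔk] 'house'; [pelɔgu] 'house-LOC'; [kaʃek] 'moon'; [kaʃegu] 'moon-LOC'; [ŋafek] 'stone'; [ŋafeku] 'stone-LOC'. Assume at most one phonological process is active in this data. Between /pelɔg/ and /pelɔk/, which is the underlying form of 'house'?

In [pelɔk] and [pelɔgu] the final segment of 'house' alternates: [k] ~ [g].
But 'stone' keeps [k] in both environments ([ŋafek], [ŋafeku]), so there is no rule changing /k/ to [g] before the LOC suffix.
The alternation reflects word-final obstruent devoicing: voiced obstruents become voiceless word-finally. /g/ is underlying.

/pelɔg/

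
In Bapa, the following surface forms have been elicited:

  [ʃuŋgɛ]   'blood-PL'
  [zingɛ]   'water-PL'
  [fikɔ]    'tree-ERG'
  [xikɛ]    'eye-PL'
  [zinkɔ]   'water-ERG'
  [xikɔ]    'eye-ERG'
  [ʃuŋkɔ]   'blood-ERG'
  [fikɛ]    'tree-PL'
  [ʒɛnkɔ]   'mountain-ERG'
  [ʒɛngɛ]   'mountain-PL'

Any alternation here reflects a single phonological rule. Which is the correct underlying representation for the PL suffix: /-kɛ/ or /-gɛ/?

/-gɛ/

The PL morpheme has two allomorphs, [-gɛ] and [-kɛ].
The ERG suffix, which begins with [k], is invariant after every stem; so [k] is not altered by any rule here.
The PL suffix is therefore /-gɛ/ underlyingly, with post-vocalic devoicing: voiced stops become voiceless after a vowel.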